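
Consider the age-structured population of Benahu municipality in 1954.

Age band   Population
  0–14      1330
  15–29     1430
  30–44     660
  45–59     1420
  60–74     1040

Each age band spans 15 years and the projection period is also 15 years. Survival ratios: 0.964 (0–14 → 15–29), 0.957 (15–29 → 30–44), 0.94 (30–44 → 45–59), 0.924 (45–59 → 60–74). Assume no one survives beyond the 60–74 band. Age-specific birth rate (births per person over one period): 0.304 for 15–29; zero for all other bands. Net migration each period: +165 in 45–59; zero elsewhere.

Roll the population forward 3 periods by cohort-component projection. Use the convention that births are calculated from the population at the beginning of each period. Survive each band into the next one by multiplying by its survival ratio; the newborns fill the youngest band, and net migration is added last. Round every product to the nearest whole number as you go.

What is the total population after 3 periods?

3564

Let group 1 be 0–14 through group 5 = 60–74.
[period 1]
Births: 1430 × 0.304 = 435
Group 2: 1330 × 0.964 = 1282
Group 3: 1430 × 0.957 = 1369
Group 4: 660 × 0.94 = 620
Group 5: 1420 × 0.924 = 1312
Net migration: Group 4 + 165 → 785
End of period: [435, 1282, 1369, 785, 1312]
[period 2]
Births: 1282 × 0.304 = 390
Group 2: 435 × 0.964 = 419
Group 3: 1282 × 0.957 = 1227
Group 4: 1369 × 0.94 = 1287
Group 5: 785 × 0.924 = 725
Net migration: Group 4 + 165 → 1452
End of period: [390, 419, 1227, 1452, 725]
[period 3]
Births: 419 × 0.304 = 127
Group 2: 390 × 0.964 = 376
Group 3: 419 × 0.957 = 401
Group 4: 1227 × 0.94 = 1153
Group 5: 1452 × 0.924 = 1342
Net migration: Group 4 + 165 → 1318
End of period: [127, 376, 401, 1318, 1342]
Total after period 3: 127 + 376 + 401 + 1318 + 1342 = 3564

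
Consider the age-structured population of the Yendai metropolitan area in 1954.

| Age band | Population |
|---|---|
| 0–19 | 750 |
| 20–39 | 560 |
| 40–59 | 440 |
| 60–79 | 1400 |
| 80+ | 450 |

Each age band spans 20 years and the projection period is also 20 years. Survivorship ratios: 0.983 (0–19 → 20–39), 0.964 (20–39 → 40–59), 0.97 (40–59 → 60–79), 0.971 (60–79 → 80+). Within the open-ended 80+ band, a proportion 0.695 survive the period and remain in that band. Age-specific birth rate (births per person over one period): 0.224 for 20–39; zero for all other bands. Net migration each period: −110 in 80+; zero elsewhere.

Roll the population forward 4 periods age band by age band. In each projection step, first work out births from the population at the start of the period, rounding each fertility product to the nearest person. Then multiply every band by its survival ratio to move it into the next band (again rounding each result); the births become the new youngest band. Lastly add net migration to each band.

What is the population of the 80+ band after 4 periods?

1508

After projecting period 1:
Births: 560 × 0.224 = 125
20–39: 750 × 0.983 = 737
40–59: 560 × 0.964 = 540
60–79: 440 × 0.97 = 427
80+: 1400 × 0.971 + 450 × 0.695 = 1359 + 313 = 1672
Net migration: 80+ − 110 → 1562
Giving 125 / 737 / 540 / 427 / 1562.
After projecting period 2:
Births: 737 × 0.224 = 165
20–39: 125 × 0.983 = 123
40–59: 737 × 0.964 = 710
60–79: 540 × 0.97 = 524
80+: 427 × 0.971 + 1562 × 0.695 = 415 + 1086 = 1501
Net migration: 80+ − 110 → 1391
Giving 165 / 123 / 710 / 524 / 1391.
After projecting period 3:
Births: 123 × 0.224 = 28
20–39: 165 × 0.983 = 162
40–59: 123 × 0.964 = 119
60–79: 710 × 0.97 = 689
80+: 524 × 0.971 + 1391 × 0.695 = 509 + 967 = 1476
Net migration: 80+ − 110 → 1366
Giving 28 / 162 / 119 / 689 / 1366.
After projecting period 4:
Births: 162 × 0.224 = 36
20–39: 28 × 0.983 = 28
40–59: 162 × 0.964 = 156
60–79: 119 × 0.97 = 115
80+: 689 × 0.971 + 1366 × 0.695 = 669 + 949 = 1618
Net migration: 80+ − 110 → 1508
Giving 36 / 28 / 156 / 115 / 1508.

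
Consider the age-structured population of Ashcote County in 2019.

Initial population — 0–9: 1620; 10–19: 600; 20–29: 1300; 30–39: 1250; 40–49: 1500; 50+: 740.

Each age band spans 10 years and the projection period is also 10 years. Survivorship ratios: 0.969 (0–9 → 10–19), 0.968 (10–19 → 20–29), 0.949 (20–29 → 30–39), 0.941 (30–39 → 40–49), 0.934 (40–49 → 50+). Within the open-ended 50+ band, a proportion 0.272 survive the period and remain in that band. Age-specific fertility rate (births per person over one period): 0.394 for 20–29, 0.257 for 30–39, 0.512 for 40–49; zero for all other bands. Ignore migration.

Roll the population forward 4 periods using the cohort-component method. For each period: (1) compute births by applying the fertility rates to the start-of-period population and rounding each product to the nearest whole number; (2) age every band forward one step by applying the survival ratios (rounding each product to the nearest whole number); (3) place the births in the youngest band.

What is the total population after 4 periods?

7270

Period 1:
Births: 1300 × 0.394 = 512 ; 1250 × 0.257 = 321 ; 1500 × 0.512 = 768 ⇒ total 1601
10–19: 1620 × 0.969 = 1570
20–29: 600 × 0.968 = 581
30–39: 1300 × 0.949 = 1234
40–49: 1250 × 0.941 = 1176
50+: 1500 × 0.934 + 740 × 0.272 = 1401 + 201 = 1602
→ [1601, 1570, 581, 1234, 1176, 1602]
Period 2:
Births: 581 × 0.394 = 229 ; 1234 × 0.257 = 317 ; 1176 × 0.512 = 602 ⇒ total 1148
10–19: 1601 × 0.969 = 1551
20–29: 1570 × 0.968 = 1520
30–39: 581 × 0.949 = 551
40–49: 1234 × 0.941 = 1161
50+: 1176 × 0.934 + 1602 × 0.272 = 1098 + 436 = 1534
→ [1148, 1551, 1520, 551, 1161, 1534]
Period 3:
Births: 1520 × 0.394 = 599 ; 551 × 0.257 = 142 ; 1161 × 0.512 = 594 ⇒ total 1335
10–19: 1148 × 0.969 = 1112
20–29: 1551 × 0.968 = 1501
30–39: 1520 × 0.949 = 1442
40–49: 551 × 0.941 = 518
50+: 1161 × 0.934 + 1534 × 0.272 = 1084 + 417 = 1501
→ [1335, 1112, 1501, 1442, 518, 1501]
Period 4:
Births: 1501 × 0.394 = 591 ; 1442 × 0.257 = 371 ; 518 × 0.512 = 265 ⇒ total 1227
10–19: 1335 × 0.969 = 1294
20–29: 1112 × 0.968 = 1076
30–39: 1501 × 0.949 = 1424
40–49: 1442 × 0.941 = 1357
50+: 518 × 0.934 + 1501 × 0.272 = 484 + 408 = 892
→ [1227, 1294, 1076, 1424, 1357, 892]
Total after period 4: 1227 + 1294 + 1076 + 1424 + 1357 + 892 = 7270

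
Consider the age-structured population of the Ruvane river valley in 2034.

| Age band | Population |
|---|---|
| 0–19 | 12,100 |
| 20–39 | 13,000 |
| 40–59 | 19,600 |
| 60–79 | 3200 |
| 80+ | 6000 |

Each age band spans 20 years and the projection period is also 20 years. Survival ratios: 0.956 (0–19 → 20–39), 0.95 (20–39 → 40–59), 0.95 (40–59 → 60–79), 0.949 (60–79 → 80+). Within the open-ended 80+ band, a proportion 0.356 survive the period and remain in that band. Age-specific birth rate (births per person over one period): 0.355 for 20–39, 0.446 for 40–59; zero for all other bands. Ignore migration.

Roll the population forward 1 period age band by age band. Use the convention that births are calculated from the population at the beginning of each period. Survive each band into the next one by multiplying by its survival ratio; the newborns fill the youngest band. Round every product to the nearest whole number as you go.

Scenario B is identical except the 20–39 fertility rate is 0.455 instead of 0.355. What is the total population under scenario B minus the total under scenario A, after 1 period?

1300

Call the groups 1 to 5, youngest first.
After projecting period 1:
Births: 13000 * 0.355 = 4615, 19600 * 0.446 = 8742 → total 13357
Group 2: 12100 * 0.956 = 11568
Group 3: 13000 * 0.95 = 12350
Group 4: 19600 * 0.95 = 18620
Group 5: 3200 * 0.949 + 6000 * 0.356 = 3037 + 2136 = 5173
Giving 13357 / 11568 / 12350 / 18620 / 5173.
Scenario A total after 1 period: 61068
Scenario B projection —
After projecting period 1:
Births: 13000 * 0.455 = 5915, 19600 * 0.446 = 8742 → total 14657
Group 2: 12100 * 0.956 = 11568
Group 3: 13000 * 0.95 = 12350
Group 4: 19600 * 0.95 = 18620
Group 5: 3200 * 0.949 + 6000 * 0.356 = 3037 + 2136 = 5173
Giving 14657 / 11568 / 12350 / 18620 / 5173.
Scenario B total after 1 period: 62368
Difference B − A = 62368 − 61068 = 1300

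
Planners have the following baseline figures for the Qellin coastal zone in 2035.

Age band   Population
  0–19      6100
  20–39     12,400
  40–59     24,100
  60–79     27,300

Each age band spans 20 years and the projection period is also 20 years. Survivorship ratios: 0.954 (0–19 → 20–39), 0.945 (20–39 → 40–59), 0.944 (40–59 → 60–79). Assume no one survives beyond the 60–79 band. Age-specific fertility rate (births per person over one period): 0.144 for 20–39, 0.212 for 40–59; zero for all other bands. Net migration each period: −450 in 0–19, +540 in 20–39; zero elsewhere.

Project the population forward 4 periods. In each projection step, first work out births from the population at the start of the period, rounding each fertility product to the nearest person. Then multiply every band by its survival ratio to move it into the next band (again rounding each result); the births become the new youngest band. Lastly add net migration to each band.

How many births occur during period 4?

1823

Numbering the groups 1..4 from youngest to oldest:
After projecting period 1:
Births: 12400 × 0.144 = 1786 ; 24100 × 0.212 = 5109 ⇒ total 6895
Group 2: 6100 × 0.954 = 5819
Group 3: 12400 × 0.945 = 11718
Group 4: 24100 × 0.944 = 22750
Net migration: Group 1 − 450 → 6445; Group 2 + 540 → 6359
→ [6445, 6359, 11718, 22750]
After projecting period 2:
Births: 6359 × 0.144 = 916 ; 11718 × 0.212 = 2484 ⇒ total 3400
Group 2: 6445 × 0.954 = 6149
Group 3: 6359 × 0.945 = 6009
Group 4: 11718 × 0.944 = 11062
Net migration: Group 1 − 450 → 2950; Group 2 + 540 → 6689
→ [2950, 6689, 6009, 11062]
After projecting period 3:
Births: 6689 × 0.144 = 963 ; 6009 × 0.212 = 1274 ⇒ total 2237
Group 2: 2950 × 0.954 = 2814
Group 3: 6689 × 0.945 = 6321
Group 4: 6009 × 0.944 = 5672
Net migration: Group 1 − 450 → 1787; Group 2 + 540 → 3354
→ [1787, 3354, 6321, 5672]
After projecting period 4:
Births: 3354 × 0.144 = 483 ; 6321 × 0.212 = 1340 ⇒ total 1823
Group 2: 1787 × 0.954 = 1705
Group 3: 3354 × 0.945 = 3170
Group 4: 6321 × 0.944 = 5967
Net migration: Group 1 − 450 → 1373; Group 2 + 540 → 2245
→ [1373, 2245, 3170, 5967]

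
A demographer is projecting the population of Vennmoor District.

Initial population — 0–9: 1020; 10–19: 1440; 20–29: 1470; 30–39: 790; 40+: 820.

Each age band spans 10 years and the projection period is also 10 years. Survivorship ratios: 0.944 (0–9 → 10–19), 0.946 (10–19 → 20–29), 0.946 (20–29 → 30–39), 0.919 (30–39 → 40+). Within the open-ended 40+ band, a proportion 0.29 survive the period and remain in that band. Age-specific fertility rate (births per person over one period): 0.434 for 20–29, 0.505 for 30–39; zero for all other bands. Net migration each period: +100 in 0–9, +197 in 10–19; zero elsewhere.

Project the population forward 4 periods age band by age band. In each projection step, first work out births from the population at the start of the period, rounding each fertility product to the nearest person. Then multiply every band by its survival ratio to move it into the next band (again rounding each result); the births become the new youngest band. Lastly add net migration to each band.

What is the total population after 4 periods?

6493

Period 1:
Births: 1470 × 0.434 = 638 ; 790 × 0.505 = 399 → 1037
10–19: 1020 × 0.944 = 963
20–29: 1440 × 0.946 = 1362
30–39: 1470 × 0.946 = 1391
40+: 790 × 0.919 + 820 × 0.29 = 726 + 238 = 964
Net migration: 0–9 + 100 → 1137; 10–19 + 197 → 1160
→ [1137, 1160, 1362, 1391, 964]
Period 2:
Births: 1362 × 0.434 = 591 ; 1391 × 0.505 = 702 → 1293
10–19: 1137 × 0.944 = 1073
20–29: 1160 × 0.946 = 1097
30–39: 1362 × 0.946 = 1288
40+: 1391 × 0.919 + 964 × 0.29 = 1278 + 280 = 1558
Net migration: 0–9 + 100 → 1393; 10–19 + 197 → 1270
→ [1393, 1270, 1097, 1288, 1558]
Period 3:
Births: 1097 × 0.434 = 476 ; 1288 × 0.505 = 650 → 1126
10–19: 1393 × 0.944 = 1315
20–29: 1270 × 0.946 = 1201
30–39: 1097 × 0.946 = 1038
40+: 1288 × 0.919 + 1558 × 0.29 = 1184 + 452 = 1636
Net migration: 0–9 + 100 → 1226; 10–19 + 197 → 1512
→ [1226, 1512, 1201, 1038, 1636]
Period 4:
Births: 1201 × 0.434 = 521 ; 1038 × 0.505 = 524 → 1045
10–19: 1226 × 0.944 = 1157
20–29: 1512 × 0.946 = 1430
30–39: 1201 × 0.946 = 1136
40+: 1038 × 0.919 + 1636 × 0.29 = 954 + 474 = 1428
Net migration: 0–9 + 100 → 1145; 10–19 + 197 → 1354
→ [1145, 1354, 1430, 1136, 1428]
Total after period 4: 1145 + 1354 + 1430 + 1136 + 1428 = 6493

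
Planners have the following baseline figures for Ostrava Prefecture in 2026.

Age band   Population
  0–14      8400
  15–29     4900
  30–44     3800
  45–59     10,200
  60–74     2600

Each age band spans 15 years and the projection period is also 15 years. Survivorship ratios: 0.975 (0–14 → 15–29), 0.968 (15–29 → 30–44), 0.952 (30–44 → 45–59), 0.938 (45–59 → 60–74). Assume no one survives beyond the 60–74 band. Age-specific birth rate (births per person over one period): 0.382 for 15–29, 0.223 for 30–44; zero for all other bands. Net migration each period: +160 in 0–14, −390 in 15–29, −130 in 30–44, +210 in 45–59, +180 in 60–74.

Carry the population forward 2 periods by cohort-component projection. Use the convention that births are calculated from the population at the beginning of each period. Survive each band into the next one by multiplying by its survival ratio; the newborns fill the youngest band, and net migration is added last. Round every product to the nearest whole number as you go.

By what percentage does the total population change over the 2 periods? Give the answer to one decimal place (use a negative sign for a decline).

Numbering the bands 1..5 from youngest to oldest:
— Period 1 —
Births: 4900 × 0.382 = 1872  |  3800 × 0.223 = 847 — total 2719
Band 2: 8400 × 0.975 = 8190
Band 3: 4900 × 0.968 = 4743
Band 4: 3800 × 0.952 = 3618
Band 5: 10200 × 0.938 = 9568
Net migration: Band 1 + 160 → 2879; Band 2 − 390 → 7800; Band 3 − 130 → 4613; Band 4 + 210 → 3828; Band 5 + 180 → 9748
Population now: 0–14=2879, 15–29=7800, 30–44=4613, 45–59=3828, 60–74=9748
— Period 2 —
Births: 7800 × 0.382 = 2980  |  4613 × 0.223 = 1029 — total 4009
Band 2: 2879 × 0.975 = 2807
Band 3: 7800 × 0.968 = 7550
Band 4: 4613 × 0.952 = 4392
Band 5: 3828 × 0.938 = 3591
Net migration: Band 1 + 160 → 4169; Band 2 − 390 → 2417; Band 3 − 130 → 7420; Band 4 + 210 → 4602; Band 5 + 180 → 3771
Population now: 0–14=4169, 15–29=2417, 30–44=7420, 45–59=4602, 60–74=3771
Total: 29900 → 22379; change = -7521; percentage change = -25.2%

-25.2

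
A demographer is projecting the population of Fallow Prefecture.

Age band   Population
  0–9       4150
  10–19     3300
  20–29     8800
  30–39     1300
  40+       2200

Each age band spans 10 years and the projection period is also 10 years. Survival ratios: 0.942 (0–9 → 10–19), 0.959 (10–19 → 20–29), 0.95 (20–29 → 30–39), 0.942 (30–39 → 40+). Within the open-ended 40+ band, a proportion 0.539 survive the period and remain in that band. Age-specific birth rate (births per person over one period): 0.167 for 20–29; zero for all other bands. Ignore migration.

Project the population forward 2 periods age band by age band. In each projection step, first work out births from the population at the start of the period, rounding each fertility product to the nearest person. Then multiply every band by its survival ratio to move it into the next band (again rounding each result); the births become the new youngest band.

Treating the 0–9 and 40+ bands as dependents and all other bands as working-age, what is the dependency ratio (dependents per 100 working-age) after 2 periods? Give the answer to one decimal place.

Period 1.
Births: 8800 × 0.167 = 1470
10–19: 4150 × 0.942 = 3909
20–29: 3300 × 0.959 = 3165
30–39: 8800 × 0.95 = 8360
40+: 1300 × 0.942 + 2200 × 0.539 = 1225 + 1186 = 2411
Giving 1470 / 3909 / 3165 / 8360 / 2411.
Period 2.
Births: 3165 × 0.167 = 529
10–19: 1470 × 0.942 = 1385
20–29: 3909 × 0.959 = 3749
30–39: 3165 × 0.95 = 3007
40+: 8360 × 0.942 + 2411 × 0.539 = 7875 + 1300 = 9175
Giving 529 / 1385 / 3749 / 3007 / 9175.
Dependents (band 0–9 + band 40+) = 529 + 9175 = 9704; working-age = 8141; ratio = 9704/8141 × 100 = 119.2

119.2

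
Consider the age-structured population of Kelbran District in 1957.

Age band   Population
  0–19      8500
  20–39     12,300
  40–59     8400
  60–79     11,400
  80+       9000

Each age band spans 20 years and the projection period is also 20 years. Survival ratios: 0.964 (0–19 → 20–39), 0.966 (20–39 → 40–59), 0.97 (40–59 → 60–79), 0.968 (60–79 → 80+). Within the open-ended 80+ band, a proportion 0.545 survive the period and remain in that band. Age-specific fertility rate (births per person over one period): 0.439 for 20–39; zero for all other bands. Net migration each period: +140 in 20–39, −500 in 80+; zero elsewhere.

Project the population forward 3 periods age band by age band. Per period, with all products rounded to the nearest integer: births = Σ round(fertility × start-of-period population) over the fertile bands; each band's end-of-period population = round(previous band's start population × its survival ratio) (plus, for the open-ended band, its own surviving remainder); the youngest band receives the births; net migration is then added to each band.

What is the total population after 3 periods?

(Bands numbered youngest = 1 to oldest = 5.)
— Period 1 —
Births: 12300 * 0.439 = 5400
Band 2: 8500 * 0.964 = 8194
Band 3: 12300 * 0.966 = 11882
Band 4: 8400 * 0.97 = 8148
Band 5: 11400 * 0.968 + 9000 * 0.545 = 11035 + 4905 = 15940
Net migration: Band 2 + 140 → 8334; Band 5 − 500 → 15440
Population now: 0–19=5400, 20–39=8334, 40–59=11882, 60–79=8148, 80+=15440
— Period 2 —
Births: 8334 * 0.439 = 3659
Band 2: 5400 * 0.964 = 5206
Band 3: 8334 * 0.966 = 8051
Band 4: 11882 * 0.97 = 11526
Band 5: 8148 * 0.968 + 15440 * 0.545 = 7887 + 8415 = 16302
Net migration: Band 2 + 140 → 5346; Band 5 − 500 → 15802
Population now: 0–19=3659, 20–39=5346, 40–59=8051, 60–79=11526, 80+=15802
— Period 3 —
Births: 5346 * 0.439 = 2347
Band 2: 3659 * 0.964 = 3527
Band 3: 5346 * 0.966 = 5164
Band 4: 8051 * 0.97 = 7809
Band 5: 11526 * 0.968 + 15802 * 0.545 = 11157 + 8612 = 19769
Net migration: Band 2 + 140 → 3667; Band 5 − 500 → 19269
Population now: 0–19=2347, 20–39=3667, 40–59=5164, 60–79=7809, 80+=19269
Total after period 3: 2347 + 3667 + 5164 + 7809 + 19269 = 38256

38256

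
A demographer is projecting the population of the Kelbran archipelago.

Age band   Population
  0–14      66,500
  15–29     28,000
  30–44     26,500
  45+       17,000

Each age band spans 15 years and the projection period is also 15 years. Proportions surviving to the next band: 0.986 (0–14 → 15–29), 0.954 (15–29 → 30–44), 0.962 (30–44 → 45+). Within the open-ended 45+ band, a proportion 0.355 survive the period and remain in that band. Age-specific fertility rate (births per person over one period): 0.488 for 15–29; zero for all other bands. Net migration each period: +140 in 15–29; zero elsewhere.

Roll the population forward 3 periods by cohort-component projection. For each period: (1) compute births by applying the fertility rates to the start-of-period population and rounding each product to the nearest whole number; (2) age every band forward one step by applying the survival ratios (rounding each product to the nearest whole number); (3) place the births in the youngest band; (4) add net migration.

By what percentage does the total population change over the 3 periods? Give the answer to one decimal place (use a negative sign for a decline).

-9.6

[period 1]
Births: 28000 × 0.488 = 13664
15–29: 66500 × 0.986 = 65569
30–44: 28000 × 0.954 = 26712
45+: 26500 × 0.962 + 17000 × 0.355 = 25493 + 6035 = 31528
Net migration: 15–29 + 140 → 65709
End of period: [13664, 65709, 26712, 31528]
[period 2]
Births: 65709 × 0.488 = 32066
15–29: 13664 × 0.986 = 13473
30–44: 65709 × 0.954 = 62686
45+: 26712 × 0.962 + 31528 × 0.355 = 25697 + 11192 = 36889
Net migration: 15–29 + 140 → 13613
End of period: [32066, 13613, 62686, 36889]
[period 3]
Births: 13613 × 0.488 = 6643
15–29: 32066 × 0.986 = 31617
30–44: 13613 × 0.954 = 12987
45+: 62686 × 0.962 + 36889 × 0.355 = 60304 + 13096 = 73400
Net migration: 15–29 + 140 → 31757
End of period: [6643, 31757, 12987, 73400]
Total: 138000 → 124787; change = -13213; percentage change = -9.6%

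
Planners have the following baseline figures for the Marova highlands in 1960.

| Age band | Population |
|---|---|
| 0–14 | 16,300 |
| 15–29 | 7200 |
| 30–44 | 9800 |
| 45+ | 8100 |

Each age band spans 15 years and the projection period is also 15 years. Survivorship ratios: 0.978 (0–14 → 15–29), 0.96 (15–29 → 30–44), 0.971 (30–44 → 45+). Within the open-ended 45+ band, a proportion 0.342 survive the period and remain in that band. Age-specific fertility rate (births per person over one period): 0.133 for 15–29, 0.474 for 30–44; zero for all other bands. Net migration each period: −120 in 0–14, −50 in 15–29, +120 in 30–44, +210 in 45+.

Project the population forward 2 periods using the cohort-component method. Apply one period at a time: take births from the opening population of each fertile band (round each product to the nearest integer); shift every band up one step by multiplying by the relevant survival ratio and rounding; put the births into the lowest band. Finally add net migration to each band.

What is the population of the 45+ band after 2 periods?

11312

(Groups numbered youngest = 1 to oldest = 4.)
[period 1]
Births: 7200 × 0.133 = 958  |  9800 × 0.474 = 4645 — total 5603
Group 2: 16300 × 0.978 = 15941
Group 3: 7200 × 0.96 = 6912
Group 4: 9800 × 0.971 + 8100 × 0.342 = 9516 + 2770 = 12286
Net migration: Group 1 − 120 → 5483; Group 2 − 50 → 15891; Group 3 + 120 → 7032; Group 4 + 210 → 12496
→ [5483, 15891, 7032, 12496]
[period 2]
Births: 15891 × 0.133 = 2114  |  7032 × 0.474 = 3333 — total 5447
Group 2: 5483 × 0.978 = 5362
Group 3: 15891 × 0.96 = 15255
Group 4: 7032 × 0.971 + 12496 × 0.342 = 6828 + 4274 = 11102
Net migration: Group 1 − 120 → 5327; Group 2 − 50 → 5312; Group 3 + 120 → 15375; Group 4 + 210 → 11312
→ [5327, 5312, 15375, 11312]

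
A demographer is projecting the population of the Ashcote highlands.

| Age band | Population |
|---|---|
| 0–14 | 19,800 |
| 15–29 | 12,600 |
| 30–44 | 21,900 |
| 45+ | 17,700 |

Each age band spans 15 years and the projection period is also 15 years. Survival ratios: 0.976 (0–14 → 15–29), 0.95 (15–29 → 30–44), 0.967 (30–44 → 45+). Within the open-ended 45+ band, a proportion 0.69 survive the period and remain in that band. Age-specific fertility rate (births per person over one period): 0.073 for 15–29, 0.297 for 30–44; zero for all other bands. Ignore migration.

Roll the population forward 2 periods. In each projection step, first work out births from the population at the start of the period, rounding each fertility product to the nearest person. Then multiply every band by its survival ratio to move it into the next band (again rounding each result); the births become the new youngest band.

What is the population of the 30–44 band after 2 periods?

18359

Let band 1 be 0–14 through band 4 = 45+.
Period 1.
Births: 12600 * 0.073 = 920  |  21900 * 0.297 = 6504 → 7424
Band 2: 19800 * 0.976 = 19325
Band 3: 12600 * 0.95 = 11970
Band 4: 21900 * 0.967 + 17700 * 0.69 = 21177 + 12213 = 33390
End of period: [7424, 19325, 11970, 33390]
Period 2.
Births: 19325 * 0.073 = 1411  |  11970 * 0.297 = 3555 → 4966
Band 2: 7424 * 0.976 = 7246
Band 3: 19325 * 0.95 = 18359
Band 4: 11970 * 0.967 + 33390 * 0.69 = 11575 + 23039 = 34614
End of period: [4966, 7246, 18359, 34614]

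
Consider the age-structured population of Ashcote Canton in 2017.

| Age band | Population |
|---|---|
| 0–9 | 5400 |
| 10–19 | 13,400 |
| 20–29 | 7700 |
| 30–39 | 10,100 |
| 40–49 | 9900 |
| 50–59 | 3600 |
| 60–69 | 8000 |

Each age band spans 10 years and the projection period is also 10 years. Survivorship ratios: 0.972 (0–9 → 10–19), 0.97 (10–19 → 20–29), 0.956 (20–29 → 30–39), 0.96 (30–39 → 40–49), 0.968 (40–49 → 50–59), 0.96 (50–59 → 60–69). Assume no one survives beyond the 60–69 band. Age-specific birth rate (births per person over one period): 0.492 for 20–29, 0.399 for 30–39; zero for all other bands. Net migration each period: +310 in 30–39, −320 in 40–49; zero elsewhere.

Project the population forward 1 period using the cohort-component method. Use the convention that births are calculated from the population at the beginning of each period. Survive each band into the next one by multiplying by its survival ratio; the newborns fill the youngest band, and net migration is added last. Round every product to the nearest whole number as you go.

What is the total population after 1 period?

Let band 1 be 0–9 through band 7 = 60–69.
Period 1.
Births: 7700 × 0.492 = 3788  |  10100 × 0.399 = 4030 → total 7818
Band 2: 5400 × 0.972 = 5249
Band 3: 13400 × 0.97 = 12998
Band 4: 7700 × 0.956 = 7361
Band 5: 10100 × 0.96 = 9696
Band 6: 9900 × 0.968 = 9583
Band 7: 3600 × 0.96 = 3456
Net migration: Band 4 + 310 → 7671; Band 5 − 320 → 9376
→ [7818, 5249, 12998, 7671, 9376, 9583, 3456]
Total after period 1: 7818 + 5249 + 12998 + 7671 + 9376 + 9583 + 3456 = 56151

56151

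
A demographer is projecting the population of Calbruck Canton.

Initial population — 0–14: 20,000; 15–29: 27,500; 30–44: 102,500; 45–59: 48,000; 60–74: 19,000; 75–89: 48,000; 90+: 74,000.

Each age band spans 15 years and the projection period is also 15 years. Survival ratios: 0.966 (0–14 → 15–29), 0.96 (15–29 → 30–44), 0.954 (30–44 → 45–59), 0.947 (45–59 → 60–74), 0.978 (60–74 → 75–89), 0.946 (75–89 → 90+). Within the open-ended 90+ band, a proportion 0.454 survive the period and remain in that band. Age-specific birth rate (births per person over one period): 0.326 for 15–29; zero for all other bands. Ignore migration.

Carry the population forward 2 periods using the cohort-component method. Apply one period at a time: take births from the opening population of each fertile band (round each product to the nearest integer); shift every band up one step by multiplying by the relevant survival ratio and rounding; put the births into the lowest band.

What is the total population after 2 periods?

249196

Numbering the bands 1..7 from youngest to oldest:
After projecting period 1:
Births: 27500 × 0.326 = 8965
Band 2: 20000 × 0.966 = 19320
Band 3: 27500 × 0.96 = 26400
Band 4: 102500 × 0.954 = 97785
Band 5: 48000 × 0.947 = 45456
Band 6: 19000 × 0.978 = 18582
Band 7: 48000 × 0.946 + 74000 × 0.454 = 45408 + 33596 = 79004
Giving 8965 / 19320 / 26400 / 97785 / 45456 / 18582 / 79004.
After projecting period 2:
Births: 19320 × 0.326 = 6298
Band 2: 8965 × 0.966 = 8660
Band 3: 19320 × 0.96 = 18547
Band 4: 26400 × 0.954 = 25186
Band 5: 97785 × 0.947 = 92602
Band 6: 45456 × 0.978 = 44456
Band 7: 18582 × 0.946 + 79004 × 0.454 = 17579 + 35868 = 53447
Giving 6298 / 8660 / 18547 / 25186 / 92602 / 44456 / 53447.
Total after period 2: 6298 + 8660 + 18547 + 25186 + 92602 + 44456 + 53447 = 249196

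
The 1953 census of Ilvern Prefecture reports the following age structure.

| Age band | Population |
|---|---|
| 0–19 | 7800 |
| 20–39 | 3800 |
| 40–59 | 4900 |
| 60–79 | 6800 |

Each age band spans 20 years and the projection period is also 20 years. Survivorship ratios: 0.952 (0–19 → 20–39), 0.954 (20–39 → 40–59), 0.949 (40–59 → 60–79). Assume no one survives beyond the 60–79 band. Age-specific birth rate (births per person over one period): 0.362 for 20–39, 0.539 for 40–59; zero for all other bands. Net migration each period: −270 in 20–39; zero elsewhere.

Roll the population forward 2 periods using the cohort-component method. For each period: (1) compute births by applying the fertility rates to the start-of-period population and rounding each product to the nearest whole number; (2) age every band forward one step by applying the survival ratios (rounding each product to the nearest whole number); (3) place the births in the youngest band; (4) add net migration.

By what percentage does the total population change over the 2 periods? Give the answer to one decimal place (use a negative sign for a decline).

After projecting period 1:
Births: 3800 × 0.362 = 1376, 4900 × 0.539 = 2641 ⇒ total 4017
20–39: 7800 × 0.952 = 7426
40–59: 3800 × 0.954 = 3625
60–79: 4900 × 0.949 = 4650
Net migration: 20–39 − 270 → 7156
→ [4017, 7156, 3625, 4650]
After projecting period 2:
Births: 7156 × 0.362 = 2590, 3625 × 0.539 = 1954 ⇒ total 4544
20–39: 4017 × 0.952 = 3824
40–59: 7156 × 0.954 = 6827
60–79: 3625 × 0.949 = 3440
Net migration: 20–39 − 270 → 3554
→ [4544, 3554, 6827, 3440]
Total: 23300 → 18365; change = -4935; percentage change = -21.2%

-21.2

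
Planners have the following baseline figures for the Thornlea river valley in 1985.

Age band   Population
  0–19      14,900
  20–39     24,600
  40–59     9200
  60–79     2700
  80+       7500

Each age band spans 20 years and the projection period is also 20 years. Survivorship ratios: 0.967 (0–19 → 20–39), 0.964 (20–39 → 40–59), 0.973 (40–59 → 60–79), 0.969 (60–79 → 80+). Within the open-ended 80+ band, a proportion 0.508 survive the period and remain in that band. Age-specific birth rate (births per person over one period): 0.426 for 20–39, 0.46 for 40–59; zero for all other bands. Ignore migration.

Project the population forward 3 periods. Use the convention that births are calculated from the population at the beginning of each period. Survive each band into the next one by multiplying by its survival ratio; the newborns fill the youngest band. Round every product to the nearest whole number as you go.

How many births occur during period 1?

14712

(Bands numbered youngest = 1 to oldest = 5.)
Period 1.
Births: 24600 * 0.426 = 10480, 9200 * 0.46 = 4232 — total 14712
Band 2: 14900 * 0.967 = 14408
Band 3: 24600 * 0.964 = 23714
Band 4: 9200 * 0.973 = 8952
Band 5: 2700 * 0.969 + 7500 * 0.508 = 2616 + 3810 = 6426
Giving 14712 / 14408 / 23714 / 8952 / 6426.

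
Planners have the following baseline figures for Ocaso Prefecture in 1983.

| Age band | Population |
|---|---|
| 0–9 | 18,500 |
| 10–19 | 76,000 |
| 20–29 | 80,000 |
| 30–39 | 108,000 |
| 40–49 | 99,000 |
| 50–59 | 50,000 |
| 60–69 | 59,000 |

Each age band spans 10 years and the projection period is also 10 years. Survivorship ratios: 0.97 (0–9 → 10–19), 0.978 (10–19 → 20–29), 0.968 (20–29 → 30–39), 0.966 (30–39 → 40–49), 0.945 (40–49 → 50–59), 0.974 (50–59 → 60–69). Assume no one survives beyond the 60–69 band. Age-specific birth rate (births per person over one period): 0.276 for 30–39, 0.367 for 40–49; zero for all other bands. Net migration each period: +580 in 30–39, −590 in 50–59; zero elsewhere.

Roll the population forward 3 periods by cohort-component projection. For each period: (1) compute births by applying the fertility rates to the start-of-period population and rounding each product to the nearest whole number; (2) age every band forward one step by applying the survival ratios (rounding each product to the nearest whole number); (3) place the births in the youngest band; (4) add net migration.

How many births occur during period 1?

Period 1:
Births: 108000 × 0.276 = 29808  |  99000 × 0.367 = 36333 → 66141
10–19: 18500 × 0.97 = 17945
20–29: 76000 × 0.978 = 74328
30–39: 80000 × 0.968 = 77440
40–49: 108000 × 0.966 = 104328
50–59: 99000 × 0.945 = 93555
60–69: 50000 × 0.974 = 48700
Net migration: 30–39 + 580 → 78020; 50–59 − 590 → 92965
Giving 66141 / 17945 / 74328 / 78020 / 104328 / 92965 / 48700.

66141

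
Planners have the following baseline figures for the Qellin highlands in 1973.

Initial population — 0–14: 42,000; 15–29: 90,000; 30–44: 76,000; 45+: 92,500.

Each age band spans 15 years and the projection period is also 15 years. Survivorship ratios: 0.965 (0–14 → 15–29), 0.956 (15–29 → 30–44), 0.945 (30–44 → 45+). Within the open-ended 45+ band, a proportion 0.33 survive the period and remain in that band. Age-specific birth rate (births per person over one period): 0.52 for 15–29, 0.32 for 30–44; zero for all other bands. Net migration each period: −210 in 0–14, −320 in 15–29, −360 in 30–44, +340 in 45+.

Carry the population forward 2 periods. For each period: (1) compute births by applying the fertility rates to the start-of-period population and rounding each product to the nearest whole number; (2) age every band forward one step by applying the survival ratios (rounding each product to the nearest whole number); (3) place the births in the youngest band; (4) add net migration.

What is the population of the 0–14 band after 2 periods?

Call the groups 1 to 4, youngest first.
After projecting period 1:
Births: 90000 × 0.52 = 46800, 76000 × 0.32 = 24320 — total 71120
Group 2: 42000 × 0.965 = 40530
Group 3: 90000 × 0.956 = 86040
Group 4: 76000 × 0.945 + 92500 × 0.33 = 71820 + 30525 = 102345
Net migration: Group 1 − 210 → 70910; Group 2 − 320 → 40210; Group 3 − 360 → 85680; Group 4 + 340 → 102685
Giving 70910 / 40210 / 85680 / 102685.
After projecting period 2:
Births: 40210 × 0.52 = 20909, 85680 × 0.32 = 27418 — total 48327
Group 2: 70910 × 0.965 = 68428
Group 3: 40210 × 0.956 = 38441
Group 4: 85680 × 0.945 + 102685 × 0.33 = 80968 + 33886 = 114854
Net migration: Group 1 − 210 → 48117; Group 2 − 320 → 68108; Group 3 − 360 → 38081; Group 4 + 340 → 115194
Giving 48117 / 68108 / 38081 / 115194.

48117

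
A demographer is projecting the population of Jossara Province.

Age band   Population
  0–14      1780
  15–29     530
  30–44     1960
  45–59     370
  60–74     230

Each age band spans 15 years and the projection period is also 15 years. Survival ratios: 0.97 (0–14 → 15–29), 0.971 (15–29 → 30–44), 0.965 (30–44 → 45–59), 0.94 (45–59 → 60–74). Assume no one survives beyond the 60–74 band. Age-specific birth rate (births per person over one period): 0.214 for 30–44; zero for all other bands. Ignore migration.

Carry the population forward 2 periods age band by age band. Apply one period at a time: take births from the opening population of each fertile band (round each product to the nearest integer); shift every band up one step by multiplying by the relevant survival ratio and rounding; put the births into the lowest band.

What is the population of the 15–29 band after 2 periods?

406

Numbering the groups 1..5 from youngest to oldest:
Period 1.
Births: 1960 * 0.214 = 419
Group 2: 1780 * 0.97 = 1727
Group 3: 530 * 0.971 = 515
Group 4: 1960 * 0.965 = 1891
Group 5: 370 * 0.94 = 348
Giving 419 / 1727 / 515 / 1891 / 348.
Period 2.
Births: 515 * 0.214 = 110
Group 2: 419 * 0.97 = 406
Group 3: 1727 * 0.971 = 1677
Group 4: 515 * 0.965 = 497
Group 5: 1891 * 0.94 = 1778
Giving 110 / 406 / 1677 / 497 / 1778.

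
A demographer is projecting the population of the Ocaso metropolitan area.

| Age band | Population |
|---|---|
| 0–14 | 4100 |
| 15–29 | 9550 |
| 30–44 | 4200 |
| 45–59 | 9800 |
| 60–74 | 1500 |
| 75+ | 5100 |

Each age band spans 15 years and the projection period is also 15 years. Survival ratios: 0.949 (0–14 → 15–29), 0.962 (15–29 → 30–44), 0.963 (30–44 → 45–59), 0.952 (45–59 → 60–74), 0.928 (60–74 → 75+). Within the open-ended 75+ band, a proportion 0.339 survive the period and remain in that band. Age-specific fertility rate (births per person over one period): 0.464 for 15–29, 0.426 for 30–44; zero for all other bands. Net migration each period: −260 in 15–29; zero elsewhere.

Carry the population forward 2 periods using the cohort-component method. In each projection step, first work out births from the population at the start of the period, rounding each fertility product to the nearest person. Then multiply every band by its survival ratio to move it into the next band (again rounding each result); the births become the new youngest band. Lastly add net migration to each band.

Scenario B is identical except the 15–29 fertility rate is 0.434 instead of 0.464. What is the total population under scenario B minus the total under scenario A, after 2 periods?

[period 1]
Births: 9550 * 0.464 = 4431, 4200 * 0.426 = 1789 — total 6220
15–29: 4100 * 0.949 = 3891
30–44: 9550 * 0.962 = 9187
45–59: 4200 * 0.963 = 4045
60–74: 9800 * 0.952 = 9330
75+: 1500 * 0.928 + 5100 * 0.339 = 1392 + 1729 = 3121
Net migration: 15–29 − 260 → 3631
Population now: 0–14=6220, 15–29=3631, 30–44=9187, 45–59=4045, 60–74=9330, 75+=3121
[period 2]
Births: 3631 * 0.464 = 1685, 9187 * 0.426 = 3914 — total 5599
15–29: 6220 * 0.949 = 5903
30–44: 3631 * 0.962 = 3493
45–59: 9187 * 0.963 = 8847
60–74: 4045 * 0.952 = 3851
75+: 9330 * 0.928 + 3121 * 0.339 = 8658 + 1058 = 9716
Net migration: 15–29 − 260 → 5643
Population now: 0–14=5599, 15–29=5643, 30–44=3493, 45–59=8847, 60–74=3851, 75+=9716
Scenario A total after 2 periods: 37149
Scenario B projection —
[period 1]
Births: 9550 * 0.434 = 4145, 4200 * 0.426 = 1789 — total 5934
15–29: 4100 * 0.949 = 3891
30–44: 9550 * 0.962 = 9187
45–59: 4200 * 0.963 = 4045
60–74: 9800 * 0.952 = 9330
75+: 1500 * 0.928 + 5100 * 0.339 = 1392 + 1729 = 3121
Net migration: 15–29 − 260 → 3631
Population now: 0–14=5934, 15–29=3631, 30–44=9187, 45–59=4045, 60–74=9330, 75+=3121
[period 2]
Births: 3631 * 0.434 = 1576, 9187 * 0.426 = 3914 — total 5490
15–29: 5934 * 0.949 = 5631
30–44: 3631 * 0.962 = 3493
45–59: 9187 * 0.963 = 8847
60–74: 4045 * 0.952 = 3851
75+: 9330 * 0.928 + 3121 * 0.339 = 8658 + 1058 = 9716
Net migration: 15–29 − 260 → 5371
Population now: 0–14=5490, 15–29=5371, 30–44=3493, 45–59=8847, 60–74=3851, 75+=9716
Scenario B total after 2 periods: 36768
Difference B − A = 36768 − 37149 = -381

-381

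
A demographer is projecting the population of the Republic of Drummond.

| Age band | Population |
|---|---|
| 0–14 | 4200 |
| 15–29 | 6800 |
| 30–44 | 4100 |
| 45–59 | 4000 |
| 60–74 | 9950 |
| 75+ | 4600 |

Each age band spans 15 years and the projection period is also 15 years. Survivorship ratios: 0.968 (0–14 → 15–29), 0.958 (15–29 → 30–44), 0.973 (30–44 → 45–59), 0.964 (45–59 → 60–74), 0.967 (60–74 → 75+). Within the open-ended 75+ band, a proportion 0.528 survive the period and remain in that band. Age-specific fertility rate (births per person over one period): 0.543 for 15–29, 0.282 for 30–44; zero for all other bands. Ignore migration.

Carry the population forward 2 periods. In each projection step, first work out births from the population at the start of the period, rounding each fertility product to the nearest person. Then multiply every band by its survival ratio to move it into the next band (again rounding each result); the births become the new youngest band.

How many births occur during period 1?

4848

Period 1:
Births: 6800 * 0.543 = 3692  |  4100 * 0.282 = 1156 — total 4848
15–29: 4200 * 0.968 = 4066
30–44: 6800 * 0.958 = 6514
45–59: 4100 * 0.973 = 3989
60–74: 4000 * 0.964 = 3856
75+: 9950 * 0.967 + 4600 * 0.528 = 9622 + 2429 = 12051
→ [4848, 4066, 6514, 3989, 3856, 12051]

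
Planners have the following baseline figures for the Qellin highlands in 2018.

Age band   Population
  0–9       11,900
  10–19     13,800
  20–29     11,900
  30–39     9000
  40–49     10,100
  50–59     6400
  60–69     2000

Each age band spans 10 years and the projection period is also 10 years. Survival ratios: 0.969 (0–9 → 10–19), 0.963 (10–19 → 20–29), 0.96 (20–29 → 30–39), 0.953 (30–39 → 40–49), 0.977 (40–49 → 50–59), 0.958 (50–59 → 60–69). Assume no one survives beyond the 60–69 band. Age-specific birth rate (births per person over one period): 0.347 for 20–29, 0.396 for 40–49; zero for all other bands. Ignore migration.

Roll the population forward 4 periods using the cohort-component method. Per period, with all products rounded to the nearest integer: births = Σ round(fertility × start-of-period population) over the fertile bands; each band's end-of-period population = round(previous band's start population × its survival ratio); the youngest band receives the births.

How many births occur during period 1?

8129

Period 1:
Births: 11900 * 0.347 = 4129  |  10100 * 0.396 = 4000 → total 8129
10–19: 11900 * 0.969 = 11531
20–29: 13800 * 0.963 = 13289
30–39: 11900 * 0.96 = 11424
40–49: 9000 * 0.953 = 8577
50–59: 10100 * 0.977 = 9868
60–69: 6400 * 0.958 = 6131
Population now: 0–9=8129, 10–19=11531, 20–29=13289, 30–39=11424, 40–49=8577, 50–59=9868, 60–69=6131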